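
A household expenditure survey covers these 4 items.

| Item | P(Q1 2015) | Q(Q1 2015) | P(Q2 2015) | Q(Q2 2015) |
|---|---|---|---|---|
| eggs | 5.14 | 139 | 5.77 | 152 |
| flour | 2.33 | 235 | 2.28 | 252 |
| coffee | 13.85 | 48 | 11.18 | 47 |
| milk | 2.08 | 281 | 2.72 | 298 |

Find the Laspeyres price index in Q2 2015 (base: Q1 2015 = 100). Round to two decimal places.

Laspeyres price index uses base-period quantities as weights.
ΣP(Q2 2015)·Q(Q1 2015) = 5.77×139 + 2.28×235 + 11.18×48 + 2.72×281 = 802.03 + 535.8 + 536.64 + 764.32 = 2638.79
ΣP(Q1 2015)·Q(Q1 2015) = 5.14×139 + 2.33×235 + 13.85×48 + 2.08×281 = 714.46 + 547.55 + 664.8 + 584.48 = 2511.29
Index = 2638.79 / 2511.29 × 100 = 105.0771

105.08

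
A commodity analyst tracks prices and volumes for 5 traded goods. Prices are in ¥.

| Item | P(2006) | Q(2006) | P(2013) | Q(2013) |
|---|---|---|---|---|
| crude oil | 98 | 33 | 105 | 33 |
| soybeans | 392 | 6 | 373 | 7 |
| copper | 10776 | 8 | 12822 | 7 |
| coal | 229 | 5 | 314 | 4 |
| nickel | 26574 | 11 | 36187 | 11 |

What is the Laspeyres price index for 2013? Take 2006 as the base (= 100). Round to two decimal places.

131.84

Laspeyres price index uses base-period quantities as weights.
ΣP(2013)·Q(2006) = 105×33 + 373×6 + 12822×8 + 314×5 + 36187×11 = 3465 + 2238 + 102576 + 1570 + 398057 = 507906
ΣP(2006)·Q(2006) = 98×33 + 392×6 + 10776×8 + 229×5 + 26574×11 = 3234 + 2352 + 86208 + 1145 + 292314 = 385253
Index = 507906 / 385253 × 100 = 131.8370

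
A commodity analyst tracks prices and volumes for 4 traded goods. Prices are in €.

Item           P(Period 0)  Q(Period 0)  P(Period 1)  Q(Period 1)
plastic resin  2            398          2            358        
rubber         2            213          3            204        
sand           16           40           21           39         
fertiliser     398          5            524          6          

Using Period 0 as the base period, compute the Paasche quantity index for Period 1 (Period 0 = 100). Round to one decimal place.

Paasche quantity index uses current-period prices as weights.
ΣP(Period 1)·Q(Period 1) = 2×358 + 3×204 + 21×39 + 524×6 = 716 + 612 + 819 + 3144 = 5291
ΣP(Period 1)·Q(Period 0) = 2×398 + 3×213 + 21×40 + 524×5 = 796 + 639 + 840 + 2620 = 4895
Index = 5291 / 4895 × 100 = 108.0899

108.1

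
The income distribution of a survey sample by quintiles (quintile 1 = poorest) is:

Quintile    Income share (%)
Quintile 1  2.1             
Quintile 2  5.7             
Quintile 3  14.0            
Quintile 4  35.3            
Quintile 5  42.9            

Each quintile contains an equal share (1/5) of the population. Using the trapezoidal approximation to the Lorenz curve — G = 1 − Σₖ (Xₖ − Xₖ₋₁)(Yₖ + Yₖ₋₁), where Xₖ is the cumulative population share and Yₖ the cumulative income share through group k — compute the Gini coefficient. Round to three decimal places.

0.445

Cumulative income shares Yₖ: 0.0210, 0.0780, 0.2180, 0.5710, 1.0000
Σ (Xₖ−Xₖ₋₁)(Yₖ+Yₖ₋₁) = (1/5)(0.0210+0.0000) + (1/5)(0.0780+0.0210) + (1/5)(0.2180+0.0780) + (1/5)(0.5710+0.2180) + (1/5)(1.0000+0.5710)
  = 0.0042 + 0.0198 + 0.0592 + 0.1578 + 0.3142 = 0.5552
G = 1 − 0.5552 = 0.4448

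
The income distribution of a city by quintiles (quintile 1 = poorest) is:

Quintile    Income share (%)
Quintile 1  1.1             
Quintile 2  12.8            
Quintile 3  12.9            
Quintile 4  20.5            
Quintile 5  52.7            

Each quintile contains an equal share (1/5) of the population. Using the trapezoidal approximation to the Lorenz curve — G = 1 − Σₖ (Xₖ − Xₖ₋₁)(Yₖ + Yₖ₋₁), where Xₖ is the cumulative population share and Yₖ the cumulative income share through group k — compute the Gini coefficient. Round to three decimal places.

0.444

Cumulative income shares Yₖ: 0.0110, 0.1390, 0.2680, 0.4730, 1.0000
Σ (Xₖ−Xₖ₋₁)(Yₖ+Yₖ₋₁) = (1/5)(0.0110+0.0000) + (1/5)(0.1390+0.0110) + (1/5)(0.2680+0.1390) + (1/5)(0.4730+0.2680) + (1/5)(1.0000+0.4730)
  = 0.0022 + 0.0300 + 0.0814 + 0.1482 + 0.2946 = 0.5564
G = 1 − 0.5564 = 0.4436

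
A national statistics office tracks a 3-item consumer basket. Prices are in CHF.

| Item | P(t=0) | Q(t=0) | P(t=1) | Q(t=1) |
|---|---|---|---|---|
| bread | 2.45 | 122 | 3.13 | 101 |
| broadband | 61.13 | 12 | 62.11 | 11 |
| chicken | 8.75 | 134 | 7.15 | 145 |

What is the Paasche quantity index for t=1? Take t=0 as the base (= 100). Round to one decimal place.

Paasche quantity index uses current-period prices as weights.
ΣP(t=1)·Q(t=1) = 3.13×101 + 62.11×11 + 7.15×145 = 316.13 + 683.21 + 1036.75 = 2036.09
ΣP(t=1)·Q(t=0) = 3.13×122 + 62.11×12 + 7.15×134 = 381.86 + 745.32 + 958.1 = 2085.28
Index = 2036.09 / 2085.28 × 100 = 97.6411

97.6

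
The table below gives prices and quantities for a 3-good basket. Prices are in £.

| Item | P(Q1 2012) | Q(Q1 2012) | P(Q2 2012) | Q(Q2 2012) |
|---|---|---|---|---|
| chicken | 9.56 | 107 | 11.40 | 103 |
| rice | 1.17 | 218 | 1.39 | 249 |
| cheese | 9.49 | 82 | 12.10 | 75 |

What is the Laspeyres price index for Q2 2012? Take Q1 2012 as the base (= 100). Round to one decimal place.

Laspeyres price index uses base-period quantities as weights.
ΣP(Q2 2012)·Q(Q1 2012) = 11.40×107 + 1.39×218 + 12.10×82 = 1219.8 + 303.02 + 992.2 = 2515.02
ΣP(Q1 2012)·Q(Q1 2012) = 9.56×107 + 1.17×218 + 9.49×82 = 1022.92 + 255.06 + 778.18 = 2056.16
Index = 2515.02 / 2056.16 × 100 = 122.3164

122.3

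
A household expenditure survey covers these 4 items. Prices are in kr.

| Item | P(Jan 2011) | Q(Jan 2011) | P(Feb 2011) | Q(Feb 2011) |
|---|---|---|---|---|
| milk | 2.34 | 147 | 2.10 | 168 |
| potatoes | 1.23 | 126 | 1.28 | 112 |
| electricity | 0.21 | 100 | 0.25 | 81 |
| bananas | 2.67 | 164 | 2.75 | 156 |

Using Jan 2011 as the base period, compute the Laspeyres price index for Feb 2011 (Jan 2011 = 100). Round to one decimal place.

98.8

Laspeyres price index uses base-period quantities as weights.
ΣP(Feb 2011)·Q(Jan 2011) = 2.10×147 + 1.28×126 + 0.25×100 + 2.75×164 = 308.7 + 161.28 + 25 + 451 = 945.98
ΣP(Jan 2011)·Q(Jan 2011) = 2.34×147 + 1.23×126 + 0.21×100 + 2.67×164 = 343.98 + 154.98 + 21 + 437.88 = 957.84
Index = 945.98 / 957.84 × 100 = 98.7618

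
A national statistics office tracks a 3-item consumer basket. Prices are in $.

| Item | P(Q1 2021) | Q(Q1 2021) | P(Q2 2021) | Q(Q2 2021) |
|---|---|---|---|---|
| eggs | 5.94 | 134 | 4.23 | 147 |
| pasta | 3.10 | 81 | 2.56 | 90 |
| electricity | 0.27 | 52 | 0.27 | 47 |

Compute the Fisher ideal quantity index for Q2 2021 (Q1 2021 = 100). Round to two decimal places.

Laspeyres component (base-period weights):
ΣP(Q1 2021)Q(Q2 2021) = 5.94×147 + 3.10×90 + 0.27×47 = 873.18 + 279 + 12.69 = 1164.87
ΣP(Q1 2021)Q(Q1 2021) = 5.94×134 + 3.10×81 + 0.27×52 = 795.96 + 251.1 + 14.04 = 1061.1
L = 1164.87 / 1061.1 × 100 = 109.7795
Paasche component (current-period weights):
ΣP(Q2 2021)Q(Q2 2021) = 4.23×147 + 2.56×90 + 0.27×47 = 621.81 + 230.4 + 12.69 = 864.9
ΣP(Q2 2021)Q(Q1 2021) = 4.23×134 + 2.56×81 + 0.27×52 = 566.82 + 207.36 + 14.04 = 788.22
P = 864.9 / 788.22 × 100 = 109.7282
Fisher = √(L × P) = √(109.7795 × 109.7282) = 109.7539

109.75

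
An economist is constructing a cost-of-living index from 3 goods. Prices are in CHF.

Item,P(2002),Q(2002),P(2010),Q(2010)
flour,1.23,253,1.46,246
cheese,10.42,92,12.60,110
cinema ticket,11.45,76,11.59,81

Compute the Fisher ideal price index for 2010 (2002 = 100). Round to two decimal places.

Laspeyres component (base-period weights):
ΣP(2010)Q(2002) = 1.46×253 + 12.60×92 + 11.59×76 = 369.38 + 1159.2 + 880.84 = 2409.42
ΣP(2002)Q(2002) = 1.23×253 + 10.42×92 + 11.45×76 = 311.19 + 958.64 + 870.2 = 2140.03
L = 2409.42 / 2140.03 × 100 = 112.5881
Paasche component (current-period weights):
ΣP(2010)Q(2010) = 1.46×246 + 12.60×110 + 11.59×81 = 359.16 + 1386 + 938.79 = 2683.95
ΣP(2002)Q(2010) = 1.23×246 + 10.42×110 + 11.45×81 = 302.58 + 1146.2 + 927.45 = 2376.23
P = 2683.95 / 2376.23 × 100 = 112.9499
Fisher = √(L × P) = √(112.5881 × 112.9499) = 112.7689

112.77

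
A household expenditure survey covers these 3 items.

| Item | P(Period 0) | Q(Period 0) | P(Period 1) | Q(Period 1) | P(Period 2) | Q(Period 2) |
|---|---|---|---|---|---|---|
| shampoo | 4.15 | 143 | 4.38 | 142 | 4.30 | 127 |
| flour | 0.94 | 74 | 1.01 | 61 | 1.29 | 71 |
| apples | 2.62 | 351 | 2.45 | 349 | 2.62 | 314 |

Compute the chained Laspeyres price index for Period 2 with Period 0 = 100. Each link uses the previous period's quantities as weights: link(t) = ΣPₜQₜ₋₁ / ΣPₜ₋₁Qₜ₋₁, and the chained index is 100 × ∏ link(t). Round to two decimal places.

Link Period 0→Period 1:
ΣP(Period 1)Q(Period 0) = 4.38×143 + 1.01×74 + 2.45×351 = 626.34 + 74.74 + 859.95 = 1561.03
ΣP(Period 0)Q(Period 0) = 4.15×143 + 0.94×74 + 2.62×351 = 593.45 + 69.56 + 919.62 = 1582.63
link = 1561.03/1582.63 = 0.986352
Link Period 1→Period 2:
ΣP(Period 2)Q(Period 1) = 4.30×142 + 1.29×61 + 2.62×349 = 610.6 + 78.69 + 914.38 = 1603.67
ΣP(Period 1)Q(Period 1) = 4.38×142 + 1.01×61 + 2.45×349 = 621.96 + 61.61 + 855.05 = 1538.62
link = 1603.67/1538.62 = 1.042278
Chained index = 100 × 0.986352 × 1.042278 = 102.8053

102.81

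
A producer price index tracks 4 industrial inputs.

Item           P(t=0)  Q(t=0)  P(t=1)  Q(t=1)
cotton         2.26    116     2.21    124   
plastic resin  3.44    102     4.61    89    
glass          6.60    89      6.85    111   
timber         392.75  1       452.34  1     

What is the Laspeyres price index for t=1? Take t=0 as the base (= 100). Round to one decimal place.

Laspeyres price index uses base-period quantities as weights.
ΣP(t=1)·Q(t=0) = 2.21×116 + 4.61×102 + 6.85×89 + 452.34×1 = 256.36 + 470.22 + 609.65 + 452.34 = 1788.57
ΣP(t=0)·Q(t=0) = 2.26×116 + 3.44×102 + 6.60×89 + 392.75×1 = 262.16 + 350.88 + 587.4 + 392.75 = 1593.19
Index = 1788.57 / 1593.19 × 100 = 112.2634

112.3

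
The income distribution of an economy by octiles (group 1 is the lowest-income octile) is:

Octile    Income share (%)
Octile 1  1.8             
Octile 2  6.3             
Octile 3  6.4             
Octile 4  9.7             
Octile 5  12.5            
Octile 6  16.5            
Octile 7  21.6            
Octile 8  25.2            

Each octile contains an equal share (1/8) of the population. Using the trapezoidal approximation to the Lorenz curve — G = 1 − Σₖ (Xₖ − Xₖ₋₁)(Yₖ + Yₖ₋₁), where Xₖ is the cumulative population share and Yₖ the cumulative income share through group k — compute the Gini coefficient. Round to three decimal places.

0.342

Cumulative income shares Yₖ: 0.0180, 0.0810, 0.1450, 0.2420, 0.3670, 0.5320, 0.7480, 1.0000
Σ (Xₖ−Xₖ₋₁)(Yₖ+Yₖ₋₁) = (1/8)(0.0180+0.0000) + (1/8)(0.0810+0.0180) + (1/8)(0.1450+0.0810) + (1/8)(0.2420+0.1450) + (1/8)(0.3670+0.2420) + (1/8)(0.5320+0.3670) + (1/8)(0.7480+0.5320) + (1/8)(1.0000+0.7480)
  = 0.0023 + 0.0124 + 0.0283 + 0.0484 + 0.0761 + 0.1124 + 0.1600 + 0.2185 = 0.6583
G = 1 − 0.6583 = 0.3417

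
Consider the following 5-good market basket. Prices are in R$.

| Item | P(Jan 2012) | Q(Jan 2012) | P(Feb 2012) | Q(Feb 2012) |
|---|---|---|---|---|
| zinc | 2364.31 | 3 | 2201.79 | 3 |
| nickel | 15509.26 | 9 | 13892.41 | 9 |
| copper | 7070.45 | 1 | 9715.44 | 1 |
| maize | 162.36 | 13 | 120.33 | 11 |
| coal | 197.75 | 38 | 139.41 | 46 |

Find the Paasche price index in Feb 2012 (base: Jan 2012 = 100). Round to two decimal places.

Paasche price index uses current-period quantities as weights.
ΣP(Feb 2012)·Q(Feb 2012) = 2201.79×3 + 13892.41×9 + 9715.44×1 + 120.33×11 + 139.41×46 = 6605.37 + 125031.69 + 9715.44 + 1323.63 + 6412.86 = 149088.99
ΣP(Jan 2012)·Q(Feb 2012) = 2364.31×3 + 15509.26×9 + 7070.45×1 + 162.36×11 + 197.75×46 = 7092.93 + 139583.34 + 7070.45 + 1785.96 + 9096.5 = 164629.18
Index = 149088.99 / 164629.18 × 100 = 90.5605

90.56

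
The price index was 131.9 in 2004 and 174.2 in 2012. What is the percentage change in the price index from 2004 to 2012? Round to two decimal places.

Change = (174.2 − 131.9) / 131.9 × 100
       = 42.3 / 131.9 × 100 = 32.0697%

32.07%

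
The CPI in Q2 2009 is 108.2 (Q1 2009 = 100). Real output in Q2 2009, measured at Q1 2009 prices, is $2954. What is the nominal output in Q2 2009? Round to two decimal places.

Nominal = Real × (Index/100) = 2954 × (108.2/100)
        = 2954 × 1.082 = 3196.2280

3196.23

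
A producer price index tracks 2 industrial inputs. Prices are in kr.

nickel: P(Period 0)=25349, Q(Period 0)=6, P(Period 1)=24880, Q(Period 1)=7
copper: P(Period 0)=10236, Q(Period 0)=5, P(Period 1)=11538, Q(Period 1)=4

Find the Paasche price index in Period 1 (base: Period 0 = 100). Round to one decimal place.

100.9

Paasche price index uses current-period quantities as weights.
ΣP(Period 1)·Q(Period 1) = 24880×7 + 11538×4 = 174160 + 46152 = 220312
ΣP(Period 0)·Q(Period 1) = 25349×7 + 10236×4 = 177443 + 40944 = 218387
Index = 220312 / 218387 × 100 = 100.8815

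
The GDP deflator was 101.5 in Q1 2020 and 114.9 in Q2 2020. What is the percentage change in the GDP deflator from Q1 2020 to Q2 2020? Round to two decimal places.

Change = (114.9 − 101.5) / 101.5 × 100
       = 13.4 / 101.5 × 100 = 13.2020%

13.20%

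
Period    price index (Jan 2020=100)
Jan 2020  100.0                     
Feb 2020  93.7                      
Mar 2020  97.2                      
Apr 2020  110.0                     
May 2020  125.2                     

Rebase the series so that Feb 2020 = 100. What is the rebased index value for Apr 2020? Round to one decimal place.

Rebased(Apr 2020) = 110.0 / 93.7 × 100 = 117.3959

117.4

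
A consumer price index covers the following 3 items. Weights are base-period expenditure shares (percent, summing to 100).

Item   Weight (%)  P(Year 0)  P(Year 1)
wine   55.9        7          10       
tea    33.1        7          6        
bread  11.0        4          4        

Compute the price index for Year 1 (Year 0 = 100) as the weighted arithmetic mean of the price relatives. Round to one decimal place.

wine: 55.9 × (10/7) = 55.9 × 1.428571 = 79.8571
tea: 33.1 × (6/7) = 33.1 × 0.857143 = 28.3714
bread: 11.0 × (4/4) = 11.0 × 1.000000 = 11.0000
Index = Σ wᵢ·(p₁ᵢ/p₀ᵢ) = 79.8571 + 28.3714 + 11.0000 = 119.2286

119.2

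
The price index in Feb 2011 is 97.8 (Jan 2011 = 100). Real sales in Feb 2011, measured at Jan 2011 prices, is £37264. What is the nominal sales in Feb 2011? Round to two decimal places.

Nominal = Real × (Index/100) = 37264 × (97.8/100)
        = 37264 × 0.978 = 36444.1920

36444.19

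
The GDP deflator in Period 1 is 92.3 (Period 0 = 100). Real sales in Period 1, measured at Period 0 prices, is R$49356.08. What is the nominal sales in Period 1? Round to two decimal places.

45555.66

Nominal = Real × (Index/100) = 49356.08 × (92.3/100)
        = 49356.08 × 0.923 = 45555.6618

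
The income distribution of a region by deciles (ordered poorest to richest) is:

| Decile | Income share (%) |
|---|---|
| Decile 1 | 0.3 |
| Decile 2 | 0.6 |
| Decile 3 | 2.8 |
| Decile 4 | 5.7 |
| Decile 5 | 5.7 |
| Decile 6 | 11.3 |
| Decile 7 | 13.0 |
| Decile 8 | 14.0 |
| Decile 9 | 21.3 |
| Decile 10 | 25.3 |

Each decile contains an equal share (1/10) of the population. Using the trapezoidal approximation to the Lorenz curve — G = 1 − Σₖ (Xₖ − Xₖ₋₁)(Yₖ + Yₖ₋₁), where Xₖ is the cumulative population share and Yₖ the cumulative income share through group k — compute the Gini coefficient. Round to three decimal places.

0.453

Cumulative income shares Yₖ: 0.0030, 0.0090, 0.0370, 0.0940, 0.1510, 0.2640, 0.3940, 0.5340, 0.7470, 1.0000
Σ (Xₖ−Xₖ₋₁)(Yₖ+Yₖ₋₁) = (1/10)(0.0030+0.0000) + (1/10)(0.0090+0.0030) + (1/10)(0.0370+0.0090) + (1/10)(0.0940+0.0370) + (1/10)(0.1510+0.0940) + (1/10)(0.2640+0.1510) + (1/10)(0.3940+0.2640) + (1/10)(0.5340+0.3940) + (1/10)(0.7470+0.5340) + (1/10)(1.0000+0.7470)
  = 0.0003 + 0.0012 + 0.0046 + 0.0131 + 0.0245 + 0.0415 + 0.0658 + 0.0928 + 0.1281 + 0.1747 = 0.5466
G = 1 − 0.5466 = 0.4534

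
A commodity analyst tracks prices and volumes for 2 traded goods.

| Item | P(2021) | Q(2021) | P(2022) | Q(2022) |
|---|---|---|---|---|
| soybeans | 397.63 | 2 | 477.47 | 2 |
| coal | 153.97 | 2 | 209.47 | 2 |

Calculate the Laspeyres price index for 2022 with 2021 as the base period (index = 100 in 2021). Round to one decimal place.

Laspeyres price index uses base-period quantities as weights.
ΣP(2022)·Q(2021) = 477.47×2 + 209.47×2 = 954.94 + 418.94 = 1373.88
ΣP(2021)·Q(2021) = 397.63×2 + 153.97×2 = 795.26 + 307.94 = 1103.2
Index = 1373.88 / 1103.2 × 100 = 124.5359

124.5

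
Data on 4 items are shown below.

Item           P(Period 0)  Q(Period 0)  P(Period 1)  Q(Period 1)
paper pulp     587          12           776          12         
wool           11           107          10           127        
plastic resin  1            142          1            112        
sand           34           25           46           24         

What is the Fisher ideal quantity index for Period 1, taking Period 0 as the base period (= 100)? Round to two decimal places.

Laspeyres component (base-period weights):
ΣP(Period 0)Q(Period 1) = 587×12 + 11×127 + 1×112 + 34×24 = 7044 + 1397 + 112 + 816 = 9369
ΣP(Period 0)Q(Period 0) = 587×12 + 11×107 + 1×142 + 34×25 = 7044 + 1177 + 142 + 850 = 9213
L = 9369 / 9213 × 100 = 101.6933
Paasche component (current-period weights):
ΣP(Period 1)Q(Period 1) = 776×12 + 10×127 + 1×112 + 46×24 = 9312 + 1270 + 112 + 1104 = 11798
ΣP(Period 1)Q(Period 0) = 776×12 + 10×107 + 1×142 + 46×25 = 9312 + 1070 + 142 + 1150 = 11674
P = 11798 / 11674 × 100 = 101.0622
Fisher = √(L × P) = √(101.6933 × 101.0622) = 101.3772

101.38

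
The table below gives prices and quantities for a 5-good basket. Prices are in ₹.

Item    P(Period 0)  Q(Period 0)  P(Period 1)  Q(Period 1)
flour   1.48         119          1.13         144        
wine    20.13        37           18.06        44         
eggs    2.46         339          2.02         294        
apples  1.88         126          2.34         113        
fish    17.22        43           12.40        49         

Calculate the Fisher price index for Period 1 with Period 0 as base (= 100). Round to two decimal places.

Laspeyres component (base-period weights):
ΣP(Period 1)Q(Period 0) = 1.13×119 + 18.06×37 + 2.02×339 + 2.34×126 + 12.40×43 = 134.47 + 668.22 + 684.78 + 294.84 + 533.2 = 2315.51
ΣP(Period 0)Q(Period 0) = 1.48×119 + 20.13×37 + 2.46×339 + 1.88×126 + 17.22×43 = 176.12 + 744.81 + 833.94 + 236.88 + 740.46 = 2732.21
L = 2315.51 / 2732.21 × 100 = 84.7486
Paasche component (current-period weights):
ΣP(Period 1)Q(Period 1) = 1.13×144 + 18.06×44 + 2.02×294 + 2.34×113 + 12.40×49 = 162.72 + 794.64 + 593.88 + 264.42 + 607.6 = 2423.26
ΣP(Period 0)Q(Period 1) = 1.48×144 + 20.13×44 + 2.46×294 + 1.88×113 + 17.22×49 = 213.12 + 885.72 + 723.24 + 212.44 + 843.78 = 2878.3
P = 2423.26 / 2878.3 × 100 = 84.1907
Fisher = √(L × P) = √(84.7486 × 84.1907) = 84.4692

84.47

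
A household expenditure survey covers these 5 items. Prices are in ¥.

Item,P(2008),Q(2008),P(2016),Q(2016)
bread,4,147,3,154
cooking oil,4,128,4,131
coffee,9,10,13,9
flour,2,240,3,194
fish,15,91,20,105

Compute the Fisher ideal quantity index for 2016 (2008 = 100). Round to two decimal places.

Laspeyres component (base-period weights):
ΣP(2008)Q(2016) = 4×154 + 4×131 + 9×9 + 2×194 + 15×105 = 616 + 524 + 81 + 388 + 1575 = 3184
ΣP(2008)Q(2008) = 4×147 + 4×128 + 9×10 + 2×240 + 15×91 = 588 + 512 + 90 + 480 + 1365 = 3035
L = 3184 / 3035 × 100 = 104.9094
Paasche component (current-period weights):
ΣP(2016)Q(2016) = 3×154 + 4×131 + 13×9 + 3×194 + 20×105 = 462 + 524 + 117 + 582 + 2100 = 3785
ΣP(2016)Q(2008) = 3×147 + 4×128 + 13×10 + 3×240 + 20×91 = 441 + 512 + 130 + 720 + 1820 = 3623
P = 3785 / 3623 × 100 = 104.4714
Fisher = √(L × P) = √(104.9094 × 104.4714) = 104.6902

104.69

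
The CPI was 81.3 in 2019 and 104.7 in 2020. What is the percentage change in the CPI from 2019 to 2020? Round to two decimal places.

28.78%

Change = (104.7 − 81.3) / 81.3 × 100
       = 23.4 / 81.3 × 100 = 28.7823%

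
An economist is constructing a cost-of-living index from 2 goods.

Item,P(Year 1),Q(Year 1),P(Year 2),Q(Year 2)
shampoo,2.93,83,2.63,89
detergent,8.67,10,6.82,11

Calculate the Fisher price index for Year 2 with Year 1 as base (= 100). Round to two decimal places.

Laspeyres component (base-period weights):
ΣP(Year 2)Q(Year 1) = 2.63×83 + 6.82×10 = 218.29 + 68.2 = 286.49
ΣP(Year 1)Q(Year 1) = 2.93×83 + 8.67×10 = 243.19 + 86.7 = 329.89
L = 286.49 / 329.89 × 100 = 86.8441
Paasche component (current-period weights):
ΣP(Year 2)Q(Year 2) = 2.63×89 + 6.82×11 = 234.07 + 75.02 = 309.09
ΣP(Year 1)Q(Year 2) = 2.93×89 + 8.67×11 = 260.77 + 95.37 = 356.14
P = 309.09 / 356.14 × 100 = 86.7889
Fisher = √(L × P) = √(86.8441 × 86.7889) = 86.8165

86.82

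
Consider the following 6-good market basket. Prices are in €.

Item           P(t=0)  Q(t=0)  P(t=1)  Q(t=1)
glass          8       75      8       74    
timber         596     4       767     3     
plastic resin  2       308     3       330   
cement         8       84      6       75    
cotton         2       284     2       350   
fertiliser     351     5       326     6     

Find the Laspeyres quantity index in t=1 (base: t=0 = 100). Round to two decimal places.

Laspeyres quantity index uses base-period prices as weights.
ΣP(t=0)·Q(t=1) = 8×74 + 596×3 + 2×330 + 8×75 + 2×350 + 351×6 = 592 + 1788 + 660 + 600 + 700 + 2106 = 6446
ΣP(t=0)·Q(t=0) = 8×75 + 596×4 + 2×308 + 8×84 + 2×284 + 351×5 = 600 + 2384 + 616 + 672 + 568 + 1755 = 6595
Index = 6446 / 6595 × 100 = 97.7407

97.74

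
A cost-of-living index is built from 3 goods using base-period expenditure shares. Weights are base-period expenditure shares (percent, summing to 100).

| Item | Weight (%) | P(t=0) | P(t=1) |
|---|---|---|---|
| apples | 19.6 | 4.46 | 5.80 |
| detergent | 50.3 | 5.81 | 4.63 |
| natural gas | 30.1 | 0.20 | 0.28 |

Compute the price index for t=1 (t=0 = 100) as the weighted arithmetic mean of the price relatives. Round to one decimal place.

107.7

apples: 19.6 × (5.80/4.46) = 19.6 × 1.300448 = 25.4888
detergent: 50.3 × (4.63/5.81) = 50.3 × 0.796902 = 40.0842
natural gas: 30.1 × (0.28/0.20) = 30.1 × 1.400000 = 42.1400
Index = Σ wᵢ·(p₁ᵢ/p₀ᵢ) = 25.4888 + 40.0842 + 42.1400 = 107.7130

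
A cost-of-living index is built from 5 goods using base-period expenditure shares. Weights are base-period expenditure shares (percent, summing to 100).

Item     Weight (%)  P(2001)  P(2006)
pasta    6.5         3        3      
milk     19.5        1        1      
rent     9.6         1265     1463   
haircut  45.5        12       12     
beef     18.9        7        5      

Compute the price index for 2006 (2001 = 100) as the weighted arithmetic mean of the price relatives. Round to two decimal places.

pasta: 6.5 × (3/3) = 6.5 × 1.000000 = 6.5000
milk: 19.5 × (1/1) = 19.5 × 1.000000 = 19.5000
rent: 9.6 × (1463/1265) = 9.6 × 1.156522 = 11.1026
haircut: 45.5 × (12/12) = 45.5 × 1.000000 = 45.5000
beef: 18.9 × (5/7) = 18.9 × 0.714286 = 13.5000
Index = Σ wᵢ·(p₁ᵢ/p₀ᵢ) = 6.5000 + 19.5000 + 11.1026 + 45.5000 + 13.5000 = 96.1026

96.10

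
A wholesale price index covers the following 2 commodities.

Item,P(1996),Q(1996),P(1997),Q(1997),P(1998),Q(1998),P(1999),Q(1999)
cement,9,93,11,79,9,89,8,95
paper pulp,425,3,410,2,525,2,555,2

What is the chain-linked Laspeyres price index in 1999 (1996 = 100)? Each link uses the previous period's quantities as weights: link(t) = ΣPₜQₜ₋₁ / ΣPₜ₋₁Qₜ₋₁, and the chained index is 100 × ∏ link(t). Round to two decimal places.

109.48

Link 1996→1997:
ΣP(1997)Q(1996) = 11×93 + 410×3 = 1023 + 1230 = 2253
ΣP(1996)Q(1996) = 9×93 + 425×3 = 837 + 1275 = 2112
link = 2253/2112 = 1.066761
Link 1997→1998:
ΣP(1998)Q(1997) = 9×79 + 525×2 = 711 + 1050 = 1761
ΣP(1997)Q(1997) = 11×79 + 410×2 = 869 + 820 = 1689
link = 1761/1689 = 1.042629
Link 1998→1999:
ΣP(1999)Q(1998) = 8×89 + 555×2 = 712 + 1110 = 1822
ΣP(1998)Q(1998) = 9×89 + 525×2 = 801 + 1050 = 1851
link = 1822/1851 = 0.984333
Chained index = 100 × 1.066761 × 1.042629 × 0.984333 = 109.4810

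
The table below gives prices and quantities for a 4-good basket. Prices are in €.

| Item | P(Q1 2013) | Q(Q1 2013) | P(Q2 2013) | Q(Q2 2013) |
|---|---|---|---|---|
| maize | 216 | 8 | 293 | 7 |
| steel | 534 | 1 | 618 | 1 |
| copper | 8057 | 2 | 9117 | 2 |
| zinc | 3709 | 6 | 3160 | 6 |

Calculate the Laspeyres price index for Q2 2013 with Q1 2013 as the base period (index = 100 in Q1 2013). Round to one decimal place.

Laspeyres price index uses base-period quantities as weights.
ΣP(Q2 2013)·Q(Q1 2013) = 293×8 + 618×1 + 9117×2 + 3160×6 = 2344 + 618 + 18234 + 18960 = 40156
ΣP(Q1 2013)·Q(Q1 2013) = 216×8 + 534×1 + 8057×2 + 3709×6 = 1728 + 534 + 16114 + 22254 = 40630
Index = 40156 / 40630 × 100 = 98.8334

98.8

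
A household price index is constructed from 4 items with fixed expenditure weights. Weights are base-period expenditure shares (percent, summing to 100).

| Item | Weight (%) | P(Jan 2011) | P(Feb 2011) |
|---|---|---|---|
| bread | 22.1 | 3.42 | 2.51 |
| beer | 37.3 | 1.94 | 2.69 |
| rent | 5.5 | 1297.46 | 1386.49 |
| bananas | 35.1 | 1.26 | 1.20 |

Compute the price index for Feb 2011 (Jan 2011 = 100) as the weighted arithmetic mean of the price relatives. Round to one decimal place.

bread: 22.1 × (2.51/3.42) = 22.1 × 0.733918 = 16.2196
beer: 37.3 × (2.69/1.94) = 37.3 × 1.386598 = 51.7201
rent: 5.5 × (1386.49/1297.46) = 5.5 × 1.068619 = 5.8774
bananas: 35.1 × (1.20/1.26) = 35.1 × 0.952381 = 33.4286
Index = Σ wᵢ·(p₁ᵢ/p₀ᵢ) = 16.2196 + 51.7201 + 5.8774 + 33.4286 = 107.2457

107.2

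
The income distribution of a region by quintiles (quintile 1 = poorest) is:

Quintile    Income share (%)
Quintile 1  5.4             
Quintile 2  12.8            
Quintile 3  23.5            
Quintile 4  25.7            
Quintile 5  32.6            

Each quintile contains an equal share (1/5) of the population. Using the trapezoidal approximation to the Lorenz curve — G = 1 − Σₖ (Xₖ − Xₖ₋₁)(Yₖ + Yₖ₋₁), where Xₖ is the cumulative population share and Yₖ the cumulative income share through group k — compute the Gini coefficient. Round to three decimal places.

0.269

Cumulative income shares Yₖ: 0.0540, 0.1820, 0.4170, 0.6740, 1.0000
Σ (Xₖ−Xₖ₋₁)(Yₖ+Yₖ₋₁) = (1/5)(0.0540+0.0000) + (1/5)(0.1820+0.0540) + (1/5)(0.4170+0.1820) + (1/5)(0.6740+0.4170) + (1/5)(1.0000+0.6740)
  = 0.0108 + 0.0472 + 0.1198 + 0.2182 + 0.3348 = 0.7308
G = 1 − 0.7308 = 0.2692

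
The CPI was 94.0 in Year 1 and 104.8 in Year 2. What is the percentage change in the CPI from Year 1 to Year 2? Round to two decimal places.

Change = (104.8 − 94.0) / 94.0 × 100
       = 10.8 / 94.0 × 100 = 11.4894%

11.49%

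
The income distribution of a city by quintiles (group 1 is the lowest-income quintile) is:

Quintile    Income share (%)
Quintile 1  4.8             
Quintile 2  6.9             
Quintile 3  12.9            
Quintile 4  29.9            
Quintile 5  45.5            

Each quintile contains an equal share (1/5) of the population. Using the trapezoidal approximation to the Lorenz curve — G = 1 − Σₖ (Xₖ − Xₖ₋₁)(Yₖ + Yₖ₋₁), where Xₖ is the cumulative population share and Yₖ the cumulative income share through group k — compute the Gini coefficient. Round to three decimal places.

Cumulative income shares Yₖ: 0.0480, 0.1170, 0.2460, 0.5450, 1.0000
Σ (Xₖ−Xₖ₋₁)(Yₖ+Yₖ₋₁) = (1/5)(0.0480+0.0000) + (1/5)(0.1170+0.0480) + (1/5)(0.2460+0.1170) + (1/5)(0.5450+0.2460) + (1/5)(1.0000+0.5450)
  = 0.0096 + 0.0330 + 0.0726 + 0.1582 + 0.3090 = 0.5824
G = 1 − 0.5824 = 0.4176

0.418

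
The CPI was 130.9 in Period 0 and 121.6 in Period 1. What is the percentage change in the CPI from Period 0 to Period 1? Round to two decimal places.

-7.10%

Change = (121.6 − 130.9) / 130.9 × 100
       = -9.3 / 130.9 × 100 = -7.1047%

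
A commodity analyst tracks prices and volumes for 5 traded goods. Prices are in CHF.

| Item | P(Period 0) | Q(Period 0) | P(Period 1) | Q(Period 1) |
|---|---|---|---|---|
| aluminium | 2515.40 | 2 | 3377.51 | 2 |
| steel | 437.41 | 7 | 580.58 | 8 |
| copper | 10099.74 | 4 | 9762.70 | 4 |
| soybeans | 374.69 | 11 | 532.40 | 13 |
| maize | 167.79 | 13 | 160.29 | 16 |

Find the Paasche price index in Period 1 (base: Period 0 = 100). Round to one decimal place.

106.1

Paasche price index uses current-period quantities as weights.
ΣP(Period 1)·Q(Period 1) = 3377.51×2 + 580.58×8 + 9762.70×4 + 532.40×13 + 160.29×16 = 6755.02 + 4644.64 + 39050.8 + 6921.2 + 2564.64 = 59936.3
ΣP(Period 0)·Q(Period 1) = 2515.40×2 + 437.41×8 + 10099.74×4 + 374.69×13 + 167.79×16 = 5030.8 + 3499.28 + 40398.96 + 4870.97 + 2684.64 = 56484.65
Index = 59936.3 / 56484.65 × 100 = 106.1108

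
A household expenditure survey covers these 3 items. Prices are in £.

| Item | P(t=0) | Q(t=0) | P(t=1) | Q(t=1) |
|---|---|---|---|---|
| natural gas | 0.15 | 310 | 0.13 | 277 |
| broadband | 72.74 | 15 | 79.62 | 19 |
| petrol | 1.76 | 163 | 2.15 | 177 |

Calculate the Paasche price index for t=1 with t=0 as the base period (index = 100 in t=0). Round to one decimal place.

Paasche price index uses current-period quantities as weights.
ΣP(t=1)·Q(t=1) = 0.13×277 + 79.62×19 + 2.15×177 = 36.01 + 1512.78 + 380.55 = 1929.34
ΣP(t=0)·Q(t=1) = 0.15×277 + 72.74×19 + 1.76×177 = 41.55 + 1382.06 + 311.52 = 1735.13
Index = 1929.34 / 1735.13 × 100 = 111.1928

111.2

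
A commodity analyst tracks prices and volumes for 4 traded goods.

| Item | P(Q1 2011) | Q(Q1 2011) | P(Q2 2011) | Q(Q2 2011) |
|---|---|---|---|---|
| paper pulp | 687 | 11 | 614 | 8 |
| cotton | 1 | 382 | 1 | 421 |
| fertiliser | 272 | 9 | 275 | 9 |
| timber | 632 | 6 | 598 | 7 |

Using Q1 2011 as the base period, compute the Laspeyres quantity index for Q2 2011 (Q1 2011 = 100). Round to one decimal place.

90.2

Laspeyres quantity index uses base-period prices as weights.
ΣP(Q1 2011)·Q(Q2 2011) = 687×8 + 1×421 + 272×9 + 632×7 = 5496 + 421 + 2448 + 4424 = 12789
ΣP(Q1 2011)·Q(Q1 2011) = 687×11 + 1×382 + 272×9 + 632×6 = 7557 + 382 + 2448 + 3792 = 14179
Index = 12789 / 14179 × 100 = 90.1968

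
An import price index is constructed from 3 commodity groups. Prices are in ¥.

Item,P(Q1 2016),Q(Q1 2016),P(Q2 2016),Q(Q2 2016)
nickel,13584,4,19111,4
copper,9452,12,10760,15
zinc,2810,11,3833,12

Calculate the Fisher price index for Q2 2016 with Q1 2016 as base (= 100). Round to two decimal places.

Laspeyres component (base-period weights):
ΣP(Q2 2016)Q(Q1 2016) = 19111×4 + 10760×12 + 3833×11 = 76444 + 129120 + 42163 = 247727
ΣP(Q1 2016)Q(Q1 2016) = 13584×4 + 9452×12 + 2810×11 = 54336 + 113424 + 30910 = 198670
L = 247727 / 198670 × 100 = 124.6927
Paasche component (current-period weights):
ΣP(Q2 2016)Q(Q2 2016) = 19111×4 + 10760×15 + 3833×12 = 76444 + 161400 + 45996 = 283840
ΣP(Q1 2016)Q(Q2 2016) = 13584×4 + 9452×15 + 2810×12 = 54336 + 141780 + 33720 = 229836
P = 283840 / 229836 × 100 = 123.4968
Fisher = √(L × P) = √(124.6927 × 123.4968) = 124.0933

124.09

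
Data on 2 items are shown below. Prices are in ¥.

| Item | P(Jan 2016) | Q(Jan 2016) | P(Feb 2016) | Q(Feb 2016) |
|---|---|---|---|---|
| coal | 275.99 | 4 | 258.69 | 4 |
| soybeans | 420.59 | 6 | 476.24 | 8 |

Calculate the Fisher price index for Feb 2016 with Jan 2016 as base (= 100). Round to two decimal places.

107.85

Laspeyres component (base-period weights):
ΣP(Feb 2016)Q(Jan 2016) = 258.69×4 + 476.24×6 = 1034.76 + 2857.44 = 3892.2
ΣP(Jan 2016)Q(Jan 2016) = 275.99×4 + 420.59×6 = 1103.96 + 2523.54 = 3627.5
L = 3892.2 / 3627.5 × 100 = 107.2970
Paasche component (current-period weights):
ΣP(Feb 2016)Q(Feb 2016) = 258.69×4 + 476.24×8 = 1034.76 + 3809.92 = 4844.68
ΣP(Jan 2016)Q(Feb 2016) = 275.99×4 + 420.59×8 = 1103.96 + 3364.72 = 4468.68
P = 4844.68 / 4468.68 × 100 = 108.4141
Fisher = √(L × P) = √(107.2970 × 108.4141) = 107.8541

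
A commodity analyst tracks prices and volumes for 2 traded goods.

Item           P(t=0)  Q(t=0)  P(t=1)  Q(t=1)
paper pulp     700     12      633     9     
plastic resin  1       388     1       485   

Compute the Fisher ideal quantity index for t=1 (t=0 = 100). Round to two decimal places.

77.32

Laspeyres component (base-period weights):
ΣP(t=0)Q(t=1) = 700×9 + 1×485 = 6300 + 485 = 6785
ΣP(t=0)Q(t=0) = 700×12 + 1×388 = 8400 + 388 = 8788
L = 6785 / 8788 × 100 = 77.2076
Paasche component (current-period weights):
ΣP(t=1)Q(t=1) = 633×9 + 1×485 = 5697 + 485 = 6182
ΣP(t=1)Q(t=0) = 633×12 + 1×388 = 7596 + 388 = 7984
P = 6182 / 7984 × 100 = 77.4299
Fisher = √(L × P) = √(77.2076 × 77.4299) = 77.3186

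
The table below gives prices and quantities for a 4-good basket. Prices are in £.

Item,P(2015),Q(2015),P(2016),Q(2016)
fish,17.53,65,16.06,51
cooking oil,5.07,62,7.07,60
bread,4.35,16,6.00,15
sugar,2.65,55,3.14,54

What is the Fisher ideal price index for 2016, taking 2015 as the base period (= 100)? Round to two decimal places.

Laspeyres component (base-period weights):
ΣP(2016)Q(2015) = 16.06×65 + 7.07×62 + 6.00×16 + 3.14×55 = 1043.9 + 438.34 + 96 + 172.7 = 1750.94
ΣP(2015)Q(2015) = 17.53×65 + 5.07×62 + 4.35×16 + 2.65×55 = 1139.45 + 314.34 + 69.6 + 145.75 = 1669.14
L = 1750.94 / 1669.14 × 100 = 104.9007
Paasche component (current-period weights):
ΣP(2016)Q(2016) = 16.06×51 + 7.07×60 + 6.00×15 + 3.14×54 = 819.06 + 424.2 + 90 + 169.56 = 1502.82
ΣP(2015)Q(2016) = 17.53×51 + 5.07×60 + 4.35×15 + 2.65×54 = 894.03 + 304.2 + 65.25 + 143.1 = 1406.58
P = 1502.82 / 1406.58 × 100 = 106.8421
Fisher = √(L × P) = √(104.9007 × 106.8421) = 105.8670

105.87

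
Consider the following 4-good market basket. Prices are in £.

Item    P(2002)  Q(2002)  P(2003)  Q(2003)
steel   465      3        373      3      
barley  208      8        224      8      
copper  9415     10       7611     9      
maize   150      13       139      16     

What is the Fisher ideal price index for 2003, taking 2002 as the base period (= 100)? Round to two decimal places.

81.58

Laspeyres component (base-period weights):
ΣP(2003)Q(2002) = 373×3 + 224×8 + 7611×10 + 139×13 = 1119 + 1792 + 76110 + 1807 = 80828
ΣP(2002)Q(2002) = 465×3 + 208×8 + 9415×10 + 150×13 = 1395 + 1664 + 94150 + 1950 = 99159
L = 80828 / 99159 × 100 = 81.5135
Paasche component (current-period weights):
ΣP(2003)Q(2003) = 373×3 + 224×8 + 7611×9 + 139×16 = 1119 + 1792 + 68499 + 2224 = 73634
ΣP(2002)Q(2003) = 465×3 + 208×8 + 9415×9 + 150×16 = 1395 + 1664 + 84735 + 2400 = 90194
P = 73634 / 90194 × 100 = 81.6396
Fisher = √(L × P) = √(81.5135 × 81.6396) = 81.5765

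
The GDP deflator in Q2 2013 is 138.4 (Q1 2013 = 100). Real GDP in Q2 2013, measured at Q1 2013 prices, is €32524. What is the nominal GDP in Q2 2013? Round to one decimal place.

Nominal = Real × (Index/100) = 32524 × (138.4/100)
        = 32524 × 1.384 = 45013.2160

45013.2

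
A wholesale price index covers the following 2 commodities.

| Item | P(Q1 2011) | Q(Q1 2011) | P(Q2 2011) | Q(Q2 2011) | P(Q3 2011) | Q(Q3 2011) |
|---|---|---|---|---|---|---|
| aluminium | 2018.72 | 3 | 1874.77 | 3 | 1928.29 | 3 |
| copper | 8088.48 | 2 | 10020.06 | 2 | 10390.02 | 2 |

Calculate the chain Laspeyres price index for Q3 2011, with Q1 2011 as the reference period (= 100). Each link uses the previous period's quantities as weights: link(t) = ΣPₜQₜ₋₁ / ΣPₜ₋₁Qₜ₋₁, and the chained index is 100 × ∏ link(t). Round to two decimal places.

Link Q1 2011→Q2 2011:
ΣP(Q2 2011)Q(Q1 2011) = 1874.77×3 + 10020.06×2 = 5624.31 + 20040.12 = 25664.43
ΣP(Q1 2011)Q(Q1 2011) = 2018.72×3 + 8088.48×2 = 6056.16 + 16176.96 = 22233.12
link = 25664.43/22233.12 = 1.154333
Link Q2 2011→Q3 2011:
ΣP(Q3 2011)Q(Q2 2011) = 1928.29×3 + 10390.02×2 = 5784.87 + 20780.04 = 26564.91
ΣP(Q2 2011)Q(Q2 2011) = 1874.77×3 + 10020.06×2 = 5624.31 + 20040.12 = 25664.43
link = 26564.91/25664.43 = 1.035087
Chained index = 100 × 1.154333 × 1.035087 = 119.4835

119.48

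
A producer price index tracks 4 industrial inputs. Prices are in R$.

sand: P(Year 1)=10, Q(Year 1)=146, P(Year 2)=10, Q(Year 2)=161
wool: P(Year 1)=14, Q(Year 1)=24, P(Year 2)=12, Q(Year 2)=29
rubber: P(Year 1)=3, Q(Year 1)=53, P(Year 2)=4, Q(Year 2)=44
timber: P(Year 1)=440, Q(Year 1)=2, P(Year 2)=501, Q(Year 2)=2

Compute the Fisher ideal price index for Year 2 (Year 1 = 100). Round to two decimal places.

104.02

Laspeyres component (base-period weights):
ΣP(Year 2)Q(Year 1) = 10×146 + 12×24 + 4×53 + 501×2 = 1460 + 288 + 212 + 1002 = 2962
ΣP(Year 1)Q(Year 1) = 10×146 + 14×24 + 3×53 + 440×2 = 1460 + 336 + 159 + 880 = 2835
L = 2962 / 2835 × 100 = 104.4797
Paasche component (current-period weights):
ΣP(Year 2)Q(Year 2) = 10×161 + 12×29 + 4×44 + 501×2 = 1610 + 348 + 176 + 1002 = 3136
ΣP(Year 1)Q(Year 2) = 10×161 + 14×29 + 3×44 + 440×2 = 1610 + 406 + 132 + 880 = 3028
P = 3136 / 3028 × 100 = 103.5667
Fisher = √(L × P) = √(104.4797 × 103.5667) = 104.0222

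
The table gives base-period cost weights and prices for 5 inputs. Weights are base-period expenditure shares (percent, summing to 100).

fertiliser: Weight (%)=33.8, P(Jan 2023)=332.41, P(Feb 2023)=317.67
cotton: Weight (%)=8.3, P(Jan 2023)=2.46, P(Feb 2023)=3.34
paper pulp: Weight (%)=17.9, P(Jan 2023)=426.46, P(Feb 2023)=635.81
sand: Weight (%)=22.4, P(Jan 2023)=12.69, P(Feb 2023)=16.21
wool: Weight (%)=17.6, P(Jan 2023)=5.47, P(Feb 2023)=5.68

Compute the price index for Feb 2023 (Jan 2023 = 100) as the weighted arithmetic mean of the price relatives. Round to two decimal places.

117.15

fertiliser: 33.8 × (317.67/332.41) = 33.8 × 0.955657 = 32.3012
cotton: 8.3 × (3.34/2.46) = 8.3 × 1.357724 = 11.2691
paper pulp: 17.9 × (635.81/426.46) = 17.9 × 1.490902 = 26.6871
sand: 22.4 × (16.21/12.69) = 22.4 × 1.277384 = 28.6134
wool: 17.6 × (5.68/5.47) = 17.6 × 1.038391 = 18.2757
Index = Σ wᵢ·(p₁ᵢ/p₀ᵢ) = 32.3012 + 11.2691 + 26.6871 + 28.6134 + 18.2757 = 117.1465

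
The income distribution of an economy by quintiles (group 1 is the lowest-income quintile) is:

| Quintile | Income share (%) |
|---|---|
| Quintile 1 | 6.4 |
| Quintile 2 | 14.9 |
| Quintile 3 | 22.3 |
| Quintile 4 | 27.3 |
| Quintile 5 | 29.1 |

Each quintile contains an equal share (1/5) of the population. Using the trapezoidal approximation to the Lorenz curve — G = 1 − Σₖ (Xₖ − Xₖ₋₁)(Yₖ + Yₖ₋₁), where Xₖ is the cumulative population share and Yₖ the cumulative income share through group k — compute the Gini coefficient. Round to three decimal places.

0.231

Cumulative income shares Yₖ: 0.0640, 0.2130, 0.4360, 0.7090, 1.0000
Σ (Xₖ−Xₖ₋₁)(Yₖ+Yₖ₋₁) = (1/5)(0.0640+0.0000) + (1/5)(0.2130+0.0640) + (1/5)(0.4360+0.2130) + (1/5)(0.7090+0.4360) + (1/5)(1.0000+0.7090)
  = 0.0128 + 0.0554 + 0.1298 + 0.2290 + 0.3418 = 0.7688
G = 1 − 0.7688 = 0.2312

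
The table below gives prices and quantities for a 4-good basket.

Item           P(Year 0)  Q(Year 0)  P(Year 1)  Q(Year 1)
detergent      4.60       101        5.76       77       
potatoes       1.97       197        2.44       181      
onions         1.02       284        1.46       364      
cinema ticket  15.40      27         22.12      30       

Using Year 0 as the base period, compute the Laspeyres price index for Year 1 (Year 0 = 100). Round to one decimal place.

133.1

Laspeyres price index uses base-period quantities as weights.
ΣP(Year 1)·Q(Year 0) = 5.76×101 + 2.44×197 + 1.46×284 + 22.12×27 = 581.76 + 480.68 + 414.64 + 597.24 = 2074.32
ΣP(Year 0)·Q(Year 0) = 4.60×101 + 1.97×197 + 1.02×284 + 15.40×27 = 464.6 + 388.09 + 289.68 + 415.8 = 1558.17
Index = 2074.32 / 1558.17 × 100 = 133.1254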